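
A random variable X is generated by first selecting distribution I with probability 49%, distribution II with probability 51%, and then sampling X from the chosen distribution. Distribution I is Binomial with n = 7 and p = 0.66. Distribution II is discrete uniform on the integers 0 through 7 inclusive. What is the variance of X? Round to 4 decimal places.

Per component, I: μ=4.62, E[X²]=22.9152; II: μ=3.5, E[X²]=17.5.
E[X] = 0.49·4.62 + 0.51·3.5 = 4.0488.
E[X²] = 0.49·22.9152 + 0.51·17.5 = 20.1534.
Var(X) = E[X²] − (E[X])² = 20.1534 − 16.3928 = 3.76067.

3.7607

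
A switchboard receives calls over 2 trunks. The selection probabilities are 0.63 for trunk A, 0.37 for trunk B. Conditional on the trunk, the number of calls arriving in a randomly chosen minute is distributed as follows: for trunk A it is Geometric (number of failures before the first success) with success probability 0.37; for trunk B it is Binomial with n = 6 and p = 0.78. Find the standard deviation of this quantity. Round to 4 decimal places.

Per component, A: μ=1.7027, E[X²]=7.5011; B: μ=4.68, E[X²]=22.932.
E[X] = 0.63·1.7027 + 0.37·4.68 = 2.8043.
E[X²] = 0.63·7.5011 + 0.37·22.932 = 13.2105.
Var(X) = E[X²] − (E[X])² = 13.2105 − 7.86411 = 5.34642.
SD(X) = √5.34642 = 2.31223.

2.3122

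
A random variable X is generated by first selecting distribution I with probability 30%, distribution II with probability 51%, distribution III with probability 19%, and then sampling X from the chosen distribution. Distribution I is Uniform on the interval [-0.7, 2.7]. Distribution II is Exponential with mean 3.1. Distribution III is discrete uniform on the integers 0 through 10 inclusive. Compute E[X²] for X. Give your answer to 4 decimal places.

For each component E[X²] = Var + (mean)², giving I: 1.96333; II: 19.22; III: 35.
Overall E[X²] = 0.3·1.96333 + 0.51·19.22 + 0.19·35 = 17.0412.

17.0412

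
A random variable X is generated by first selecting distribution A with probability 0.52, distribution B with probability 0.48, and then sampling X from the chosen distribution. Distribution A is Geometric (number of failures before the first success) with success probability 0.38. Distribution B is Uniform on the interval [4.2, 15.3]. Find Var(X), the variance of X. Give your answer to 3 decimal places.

23.612

Per component, A: μ=1.63158, E[X²]=6.95568; B: μ=9.75, E[X²]=105.33.
E[X] = 0.52·1.63158 + 0.48·9.75 = 5.52842.
E[X²] = 0.52·6.95568 + 0.48·105.33 = 54.1754.
Var(X) = E[X²] − (E[X])² = 54.1754 − 30.5634 = 23.6119.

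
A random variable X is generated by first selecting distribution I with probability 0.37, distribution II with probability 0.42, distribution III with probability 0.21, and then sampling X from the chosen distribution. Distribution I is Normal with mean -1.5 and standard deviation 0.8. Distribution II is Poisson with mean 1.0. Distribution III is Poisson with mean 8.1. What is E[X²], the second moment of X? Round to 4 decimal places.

For each component E[X²] = Var + (mean)², giving I: 2.89; II: 2; III: 73.71.
Overall E[X²] = 0.37·2.89 + 0.42·2 + 0.21·73.71 = 17.3884.

17.3884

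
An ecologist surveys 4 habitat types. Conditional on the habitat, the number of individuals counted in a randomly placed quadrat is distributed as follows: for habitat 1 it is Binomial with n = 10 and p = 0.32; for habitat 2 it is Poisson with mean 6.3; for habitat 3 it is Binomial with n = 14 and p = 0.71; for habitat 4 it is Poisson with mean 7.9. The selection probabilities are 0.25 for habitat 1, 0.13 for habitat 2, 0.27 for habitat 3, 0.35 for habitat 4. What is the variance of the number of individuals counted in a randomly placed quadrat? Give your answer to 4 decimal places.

11.1927

Per component, 1: μ=3.2, E[X²]=12.416; 2: μ=6.3, E[X²]=45.99; 3: μ=9.94, E[X²]=101.686; 4: μ=7.9, E[X²]=70.31.
E[X] = 0.25·3.2 + 0.13·6.3 + 0.27·9.94 + 0.35·7.9 = 7.0678.
E[X²] = 0.25·12.416 + 0.13·45.99 + 0.27·101.686 + 0.35·70.31 = 61.1465.
Var(X) = E[X²] − (E[X])² = 61.1465 − 49.9538 = 11.1927.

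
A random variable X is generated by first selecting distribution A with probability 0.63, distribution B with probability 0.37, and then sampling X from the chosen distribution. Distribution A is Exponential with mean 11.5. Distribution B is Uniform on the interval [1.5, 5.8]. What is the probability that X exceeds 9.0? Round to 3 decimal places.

0.288

Conditional on each component, P(X > 9.0): A: 0.457212; B: 0.
By total probability, P(X > 9.0) = 0.63·0.457212 + 0.37·0 = 0.288043.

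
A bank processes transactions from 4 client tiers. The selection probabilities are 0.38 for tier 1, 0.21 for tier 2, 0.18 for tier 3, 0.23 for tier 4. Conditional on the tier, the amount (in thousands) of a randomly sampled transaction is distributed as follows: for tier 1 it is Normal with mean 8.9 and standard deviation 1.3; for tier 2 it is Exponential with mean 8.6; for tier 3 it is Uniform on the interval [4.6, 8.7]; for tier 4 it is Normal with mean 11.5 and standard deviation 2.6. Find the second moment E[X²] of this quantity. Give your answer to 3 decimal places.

For each component E[X²] = Var + (mean)², giving 1: 80.9; 2: 147.92; 3: 45.6233; 4: 139.01.
Overall E[X²] = 0.38·80.9 + 0.21·147.92 + 0.18·45.6233 + 0.23·139.01 = 101.99.

101.990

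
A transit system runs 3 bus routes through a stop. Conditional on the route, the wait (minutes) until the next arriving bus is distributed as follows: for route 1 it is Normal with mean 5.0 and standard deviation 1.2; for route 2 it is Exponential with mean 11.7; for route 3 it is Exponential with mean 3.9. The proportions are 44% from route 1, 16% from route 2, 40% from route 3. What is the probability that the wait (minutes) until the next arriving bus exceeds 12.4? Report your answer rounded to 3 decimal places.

Conditional on each route, P(X > 12.4): 1: 3.48723e-10; 2: 0.346515; 3: 0.041607.
By total probability, P(X > 12.4) = 0.44·3.48723e-10 + 0.16·0.346515 + 0.4·0.041607 = 0.0720852.

0.072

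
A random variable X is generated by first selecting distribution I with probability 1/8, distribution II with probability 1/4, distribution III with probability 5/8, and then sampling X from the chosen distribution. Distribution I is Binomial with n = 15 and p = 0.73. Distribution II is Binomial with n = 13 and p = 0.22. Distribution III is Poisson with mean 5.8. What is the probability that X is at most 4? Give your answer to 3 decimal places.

Conditional on each component, P(X ≤ 4): I: 0.000244447; II: 0.862912; III: 0.312718.
By total probability, P(X ≤ 4) = 0.125·0.000244447 + 0.25·0.862912 + 0.625·0.312718 = 0.411207.

0.411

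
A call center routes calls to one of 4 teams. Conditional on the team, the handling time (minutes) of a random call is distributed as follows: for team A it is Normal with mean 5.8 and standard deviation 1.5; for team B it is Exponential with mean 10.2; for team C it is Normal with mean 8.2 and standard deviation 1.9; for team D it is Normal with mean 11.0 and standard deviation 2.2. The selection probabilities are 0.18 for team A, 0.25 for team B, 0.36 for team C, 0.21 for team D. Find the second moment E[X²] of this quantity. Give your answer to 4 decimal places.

110.4126

For each component E[X²] = Var + (mean)², giving A: 35.89; B: 208.08; C: 70.85; D: 125.84.
Overall E[X²] = 0.18·35.89 + 0.25·208.08 + 0.36·70.85 + 0.21·125.84 = 110.413.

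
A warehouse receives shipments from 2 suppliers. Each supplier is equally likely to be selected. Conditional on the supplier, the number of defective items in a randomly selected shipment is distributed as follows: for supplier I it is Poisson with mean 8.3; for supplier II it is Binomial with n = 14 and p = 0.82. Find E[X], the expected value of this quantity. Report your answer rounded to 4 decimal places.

9.8900

Component means — I: 8.3; II: 11.48.
E[X] = 0.5·8.3 + 0.5·11.48 = 9.89.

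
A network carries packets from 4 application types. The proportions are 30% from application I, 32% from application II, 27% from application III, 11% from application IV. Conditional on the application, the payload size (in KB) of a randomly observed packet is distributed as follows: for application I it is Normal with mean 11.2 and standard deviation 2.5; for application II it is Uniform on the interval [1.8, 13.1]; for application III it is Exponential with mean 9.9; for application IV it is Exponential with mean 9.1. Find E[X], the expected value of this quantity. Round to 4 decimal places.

9.4180

Component means — I: 11.2; II: 7.45; III: 9.9; IV: 9.1.
E[X] = 0.3·11.2 + 0.32·7.45 + 0.27·9.9 + 0.11·9.1 = 9.418.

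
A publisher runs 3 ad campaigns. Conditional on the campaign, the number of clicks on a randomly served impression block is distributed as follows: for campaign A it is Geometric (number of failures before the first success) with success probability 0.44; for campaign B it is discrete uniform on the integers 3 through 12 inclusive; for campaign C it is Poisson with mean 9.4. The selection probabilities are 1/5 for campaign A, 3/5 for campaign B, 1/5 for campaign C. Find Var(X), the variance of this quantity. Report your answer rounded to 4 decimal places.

15.1373

Per component, A: μ=1.27273, E[X²]=4.5124; B: μ=7.5, E[X²]=64.5; C: μ=9.4, E[X²]=97.76.
E[X] = 0.2·1.27273 + 0.6·7.5 + 0.2·9.4 = 6.63455.
E[X²] = 0.2·4.5124 + 0.6·64.5 + 0.2·97.76 = 59.1545.
Var(X) = E[X²] − (E[X])² = 59.1545 − 44.0172 = 15.1373.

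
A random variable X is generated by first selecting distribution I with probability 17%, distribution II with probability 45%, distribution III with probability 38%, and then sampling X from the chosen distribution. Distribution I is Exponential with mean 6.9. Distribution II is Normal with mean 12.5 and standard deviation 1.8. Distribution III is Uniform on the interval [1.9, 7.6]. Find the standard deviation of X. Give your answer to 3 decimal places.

Per component, I: μ=6.9, E[X²]=95.22; II: μ=12.5, E[X²]=159.49; III: μ=4.75, E[X²]=25.27.
E[X] = 0.17·6.9 + 0.45·12.5 + 0.38·4.75 = 8.603.
E[X²] = 0.17·95.22 + 0.45·159.49 + 0.38·25.27 = 97.5605.
Var(X) = E[X²] − (E[X])² = 97.5605 − 74.0116 = 23.5489.
SD(X) = √23.5489 = 4.85272.

4.853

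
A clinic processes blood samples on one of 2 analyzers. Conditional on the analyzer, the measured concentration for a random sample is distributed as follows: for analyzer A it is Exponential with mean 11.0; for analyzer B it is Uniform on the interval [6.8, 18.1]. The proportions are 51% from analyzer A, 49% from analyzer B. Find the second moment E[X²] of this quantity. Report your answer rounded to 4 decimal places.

204.5852

For each component E[X²] = Var + (mean)², giving A: 242; B: 165.643.
Overall E[X²] = 0.51·242 + 0.49·165.643 = 204.585.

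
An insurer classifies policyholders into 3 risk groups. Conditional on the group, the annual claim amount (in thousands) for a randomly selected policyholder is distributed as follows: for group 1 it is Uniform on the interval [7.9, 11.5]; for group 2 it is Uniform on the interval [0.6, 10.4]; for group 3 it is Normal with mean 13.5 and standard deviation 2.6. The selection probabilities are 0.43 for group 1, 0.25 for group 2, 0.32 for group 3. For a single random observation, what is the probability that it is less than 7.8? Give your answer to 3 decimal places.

0.188

Conditional on each group, P(X < 7.8): 1: 0; 2: 0.734694; 3: 0.0141786.
By total probability, P(X < 7.8) = 0.43·0 + 0.25·0.734694 + 0.32·0.0141786 = 0.188211.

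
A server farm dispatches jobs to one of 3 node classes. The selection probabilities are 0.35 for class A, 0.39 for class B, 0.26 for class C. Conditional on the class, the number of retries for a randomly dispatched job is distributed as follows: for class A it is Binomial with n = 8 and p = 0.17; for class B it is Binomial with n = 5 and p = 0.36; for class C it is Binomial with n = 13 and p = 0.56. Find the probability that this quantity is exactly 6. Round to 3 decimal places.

0.044

Conditional on each class, P(X = 6): A: 0.000465594; B: 0; C: 0.168972.
By total probability, P(X = 6) = 0.35·0.000465594 + 0.39·0 + 0.26·0.168972 = 0.0440956.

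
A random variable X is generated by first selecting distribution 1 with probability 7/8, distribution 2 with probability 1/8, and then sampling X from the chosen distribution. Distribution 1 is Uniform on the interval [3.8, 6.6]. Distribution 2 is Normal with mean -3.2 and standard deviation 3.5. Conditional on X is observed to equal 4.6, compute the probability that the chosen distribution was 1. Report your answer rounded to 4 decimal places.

0.9962

Likelihoods f(4.6 | ·): 1: 0.357143; 2: 0.00951423.
Posterior ∝ prior × likelihood. Numerator for 1: 0.875·0.357143 = 0.3125.
Normalizing constant: 0.875·0.357143 + 0.125·0.00951423 = 0.313689.
P(1 | observation) = 0.3125 / 0.313689 = 0.996209.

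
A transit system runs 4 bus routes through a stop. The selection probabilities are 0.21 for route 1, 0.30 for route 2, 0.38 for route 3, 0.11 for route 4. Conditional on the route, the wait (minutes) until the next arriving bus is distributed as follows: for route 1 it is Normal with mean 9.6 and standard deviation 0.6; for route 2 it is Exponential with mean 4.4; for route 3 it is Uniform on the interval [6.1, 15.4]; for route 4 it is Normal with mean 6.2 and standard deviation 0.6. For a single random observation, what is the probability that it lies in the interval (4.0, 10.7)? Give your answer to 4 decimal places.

0.5954

Conditional on each route, P(4.0 < X < 10.7): 1: 0.966623; 2: 0.315013; 3: 0.494624; 4: 0.999877.
By total probability, P(4.0 < X < 10.7) = 0.21·0.966623 + 0.3·0.315013 + 0.38·0.494624 + 0.11·0.999877 = 0.595438.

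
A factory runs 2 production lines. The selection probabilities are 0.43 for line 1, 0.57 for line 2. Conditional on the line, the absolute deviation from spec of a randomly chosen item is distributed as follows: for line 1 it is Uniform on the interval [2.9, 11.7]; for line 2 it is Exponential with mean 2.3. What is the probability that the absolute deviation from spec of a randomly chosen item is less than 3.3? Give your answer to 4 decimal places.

0.4538

Conditional on each line, P(X < 3.3): 1: 0.0454545; 2: 0.761833.
By total probability, P(X < 3.3) = 0.43·0.0454545 + 0.57·0.761833 = 0.45379.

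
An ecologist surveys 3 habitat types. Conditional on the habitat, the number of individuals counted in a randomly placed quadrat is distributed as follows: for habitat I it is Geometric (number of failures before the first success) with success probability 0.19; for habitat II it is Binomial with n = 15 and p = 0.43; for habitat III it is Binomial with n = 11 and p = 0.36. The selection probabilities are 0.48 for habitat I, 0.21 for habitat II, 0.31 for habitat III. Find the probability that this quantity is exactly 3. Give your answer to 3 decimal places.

0.125

Conditional on each habitat, P(X = 3): I: 0.100974; II: 0.0425515; III: 0.216686.
By total probability, P(X = 3) = 0.48·0.100974 + 0.21·0.0425515 + 0.31·0.216686 = 0.124576.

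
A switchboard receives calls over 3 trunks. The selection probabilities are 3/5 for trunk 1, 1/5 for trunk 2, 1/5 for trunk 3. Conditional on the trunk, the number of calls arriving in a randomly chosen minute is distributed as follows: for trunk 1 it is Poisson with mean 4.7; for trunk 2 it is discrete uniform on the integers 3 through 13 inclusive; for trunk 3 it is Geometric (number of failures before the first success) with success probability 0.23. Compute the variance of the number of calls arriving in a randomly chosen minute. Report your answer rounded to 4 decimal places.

Per component, 1: μ=4.7, E[X²]=26.79; 2: μ=8, E[X²]=74; 3: μ=3.34783, E[X²]=25.7637.
E[X] = 0.6·4.7 + 0.2·8 + 0.2·3.34783 = 5.08957.
E[X²] = 0.6·26.79 + 0.2·74 + 0.2·25.7637 = 36.0267.
Var(X) = E[X²] − (E[X])² = 36.0267 − 25.9037 = 10.1231.

10.1231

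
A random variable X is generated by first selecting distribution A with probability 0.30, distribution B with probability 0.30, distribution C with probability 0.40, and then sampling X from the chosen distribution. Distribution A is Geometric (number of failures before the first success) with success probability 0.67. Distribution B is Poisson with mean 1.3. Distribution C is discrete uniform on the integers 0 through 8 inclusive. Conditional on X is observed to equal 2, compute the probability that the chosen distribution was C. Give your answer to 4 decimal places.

Likelihoods P(X=2 | ·): A: 0.072963; B: 0.230289; C: 0.111111.
Posterior ∝ prior × likelihood. Numerator for C: 0.4·0.111111 = 0.0444444.
Normalizing constant: 0.3·0.072963 + 0.3·0.230289 + 0.4·0.111111 = 0.13542.
P(C | observation) = 0.0444444 / 0.13542 = 0.328197.

0.3282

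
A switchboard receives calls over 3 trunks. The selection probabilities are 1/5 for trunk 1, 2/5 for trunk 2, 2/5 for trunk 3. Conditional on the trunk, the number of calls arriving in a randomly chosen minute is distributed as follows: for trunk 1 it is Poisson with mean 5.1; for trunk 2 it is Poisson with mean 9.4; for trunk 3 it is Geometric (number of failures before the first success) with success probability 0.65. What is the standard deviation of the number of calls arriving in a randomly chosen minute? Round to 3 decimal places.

Per component, 1: μ=5.1, E[X²]=31.11; 2: μ=9.4, E[X²]=97.76; 3: μ=0.538462, E[X²]=1.11834.
E[X] = 0.2·5.1 + 0.4·9.4 + 0.4·0.538462 = 4.99538.
E[X²] = 0.2·31.11 + 0.4·97.76 + 0.4·1.11834 = 45.7733.
Var(X) = E[X²] − (E[X])² = 45.7733 − 24.9539 = 20.8195.
SD(X) = √20.8195 = 4.56284.

4.563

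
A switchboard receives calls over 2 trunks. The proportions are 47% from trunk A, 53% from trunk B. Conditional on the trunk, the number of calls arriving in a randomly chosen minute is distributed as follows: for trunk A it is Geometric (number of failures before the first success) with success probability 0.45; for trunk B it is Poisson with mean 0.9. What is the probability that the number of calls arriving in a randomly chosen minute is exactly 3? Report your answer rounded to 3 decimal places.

Conditional on each trunk, P(X = 3): A: 0.0748688; B: 0.0493982.
By total probability, P(X = 3) = 0.47·0.0748688 + 0.53·0.0493982 = 0.0613694.

0.061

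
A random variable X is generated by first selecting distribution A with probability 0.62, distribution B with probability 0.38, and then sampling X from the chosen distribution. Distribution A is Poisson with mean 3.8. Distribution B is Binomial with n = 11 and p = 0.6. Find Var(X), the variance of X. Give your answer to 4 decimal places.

Per component, A: μ=3.8, E[X²]=18.24; B: μ=6.6, E[X²]=46.2.
E[X] = 0.62·3.8 + 0.38·6.6 = 4.864.
E[X²] = 0.62·18.24 + 0.38·46.2 = 28.8648.
Var(X) = E[X²] − (E[X])² = 28.8648 − 23.6585 = 5.2063.

5.2063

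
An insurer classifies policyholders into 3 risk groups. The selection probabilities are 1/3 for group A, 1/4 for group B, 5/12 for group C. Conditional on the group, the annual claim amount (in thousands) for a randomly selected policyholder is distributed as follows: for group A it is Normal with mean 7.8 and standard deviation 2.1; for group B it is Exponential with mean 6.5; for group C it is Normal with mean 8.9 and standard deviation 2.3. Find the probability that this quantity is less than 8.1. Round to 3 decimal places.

0.515

Conditional on each group, P(X < 8.1): A: 0.556798; B: 0.712391; C: 0.363985.
By total probability, P(X < 8.1) = 0.333333·0.556798 + 0.25·0.712391 + 0.416667·0.363985 = 0.515358.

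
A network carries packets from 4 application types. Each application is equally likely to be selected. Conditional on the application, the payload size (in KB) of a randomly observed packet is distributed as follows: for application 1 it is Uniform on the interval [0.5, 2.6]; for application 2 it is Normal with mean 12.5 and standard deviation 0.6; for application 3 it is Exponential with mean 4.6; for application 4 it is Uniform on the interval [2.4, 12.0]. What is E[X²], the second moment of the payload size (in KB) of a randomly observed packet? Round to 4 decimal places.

For each component E[X²] = Var + (mean)², giving 1: 2.77; 2: 156.61; 3: 42.32; 4: 59.52.
Overall E[X²] = 0.25·2.77 + 0.25·156.61 + 0.25·42.32 + 0.25·59.52 = 65.305.

65.3050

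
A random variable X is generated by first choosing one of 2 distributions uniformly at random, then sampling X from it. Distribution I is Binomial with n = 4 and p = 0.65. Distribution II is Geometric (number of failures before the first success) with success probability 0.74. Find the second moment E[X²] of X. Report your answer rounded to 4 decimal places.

For each component E[X²] = Var + (mean)², giving I: 7.67; II: 0.598247.
Overall E[X²] = 0.5·7.67 + 0.5·0.598247 = 4.13412.

4.1341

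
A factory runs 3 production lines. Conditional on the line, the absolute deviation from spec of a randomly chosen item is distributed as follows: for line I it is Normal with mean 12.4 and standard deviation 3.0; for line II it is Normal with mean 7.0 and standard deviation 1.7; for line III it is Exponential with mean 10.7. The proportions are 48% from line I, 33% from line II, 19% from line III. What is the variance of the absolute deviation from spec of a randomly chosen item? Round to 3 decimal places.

32.768

Per component, I: μ=12.4, E[X²]=162.76; II: μ=7, E[X²]=51.89; III: μ=10.7, E[X²]=228.98.
E[X] = 0.48·12.4 + 0.33·7 + 0.19·10.7 = 10.295.
E[X²] = 0.48·162.76 + 0.33·51.89 + 0.19·228.98 = 138.755.
Var(X) = E[X²] − (E[X])² = 138.755 − 105.987 = 32.7677.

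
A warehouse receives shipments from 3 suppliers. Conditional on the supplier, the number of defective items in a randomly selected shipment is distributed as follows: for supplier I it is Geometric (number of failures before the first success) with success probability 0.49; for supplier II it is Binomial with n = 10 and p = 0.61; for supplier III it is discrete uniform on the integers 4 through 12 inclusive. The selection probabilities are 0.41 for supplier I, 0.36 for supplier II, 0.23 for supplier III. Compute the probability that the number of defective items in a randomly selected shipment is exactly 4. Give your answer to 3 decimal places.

0.076

Conditional on each supplier, P(X = 4): I: 0.0331495; II: 0.102312; III: 0.111111.
By total probability, P(X = 4) = 0.41·0.0331495 + 0.36·0.102312 + 0.23·0.111111 = 0.0759791.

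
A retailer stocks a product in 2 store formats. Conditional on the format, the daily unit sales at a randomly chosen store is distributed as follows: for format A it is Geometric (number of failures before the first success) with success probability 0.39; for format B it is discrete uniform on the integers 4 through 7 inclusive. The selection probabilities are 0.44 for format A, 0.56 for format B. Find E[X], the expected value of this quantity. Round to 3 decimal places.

Component means — A: 1.5641; B: 5.5.
E[X] = 0.44·1.5641 + 0.56·5.5 = 3.76821.

3.768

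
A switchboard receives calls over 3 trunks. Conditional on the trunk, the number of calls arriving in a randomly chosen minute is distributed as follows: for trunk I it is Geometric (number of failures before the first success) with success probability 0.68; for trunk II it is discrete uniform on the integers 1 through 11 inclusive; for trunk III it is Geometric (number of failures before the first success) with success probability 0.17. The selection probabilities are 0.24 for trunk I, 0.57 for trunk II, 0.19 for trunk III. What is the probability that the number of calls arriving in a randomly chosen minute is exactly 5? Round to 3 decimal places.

Conditional on each trunk, P(X = 5): I: 0.0022817; II: 0.0909091; III: 0.0669637.
By total probability, P(X = 5) = 0.24·0.0022817 + 0.57·0.0909091 + 0.19·0.0669637 = 0.0650889.

0.065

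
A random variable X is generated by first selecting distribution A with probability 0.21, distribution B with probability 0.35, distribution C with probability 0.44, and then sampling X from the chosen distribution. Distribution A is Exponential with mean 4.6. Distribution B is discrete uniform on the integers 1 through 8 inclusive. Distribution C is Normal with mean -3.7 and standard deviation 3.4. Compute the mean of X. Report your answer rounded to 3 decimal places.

Component means — A: 4.6; B: 4.5; C: -3.7.
E[X] = 0.21·4.6 + 0.35·4.5 + 0.44·-3.7 = 0.913.

0.913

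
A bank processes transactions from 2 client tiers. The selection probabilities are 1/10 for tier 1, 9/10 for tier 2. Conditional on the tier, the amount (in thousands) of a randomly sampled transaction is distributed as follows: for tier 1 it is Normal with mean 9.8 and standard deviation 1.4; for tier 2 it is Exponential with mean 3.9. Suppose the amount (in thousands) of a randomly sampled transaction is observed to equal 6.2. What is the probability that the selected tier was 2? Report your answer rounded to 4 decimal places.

0.9783

Likelihoods f(6.2 | ·): 1: 0.010446; 2: 0.052302.
Posterior ∝ prior × likelihood. Numerator for 2: 0.9·0.052302 = 0.0470718.
Normalizing constant: 0.1·0.010446 + 0.9·0.052302 = 0.0481164.
P(2 | observation) = 0.0470718 / 0.0481164 = 0.97829.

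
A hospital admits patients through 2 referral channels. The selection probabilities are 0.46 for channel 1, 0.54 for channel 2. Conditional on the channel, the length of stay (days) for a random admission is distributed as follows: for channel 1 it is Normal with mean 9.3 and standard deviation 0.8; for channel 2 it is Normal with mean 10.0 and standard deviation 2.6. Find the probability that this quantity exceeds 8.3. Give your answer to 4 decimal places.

Conditional on each channel, P(X > 8.3): 1: 0.89435; 2: 0.743395.
By total probability, P(X > 8.3) = 0.46·0.89435 + 0.54·0.743395 = 0.812834.

0.8128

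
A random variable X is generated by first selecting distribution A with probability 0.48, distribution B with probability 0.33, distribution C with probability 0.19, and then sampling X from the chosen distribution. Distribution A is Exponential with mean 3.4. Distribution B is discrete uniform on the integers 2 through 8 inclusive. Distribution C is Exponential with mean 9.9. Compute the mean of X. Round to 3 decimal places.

Component means — A: 3.4; B: 5; C: 9.9.
E[X] = 0.48·3.4 + 0.33·5 + 0.19·9.9 = 5.163.

5.163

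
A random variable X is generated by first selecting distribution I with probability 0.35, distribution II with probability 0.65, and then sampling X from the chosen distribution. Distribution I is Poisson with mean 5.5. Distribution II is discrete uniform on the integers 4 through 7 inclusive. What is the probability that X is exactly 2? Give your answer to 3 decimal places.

Conditional on each component, P(X = 2): I: 0.0618124; II: 0.
By total probability, P(X = 2) = 0.35·0.0618124 + 0.65·0 = 0.0216343.

0.022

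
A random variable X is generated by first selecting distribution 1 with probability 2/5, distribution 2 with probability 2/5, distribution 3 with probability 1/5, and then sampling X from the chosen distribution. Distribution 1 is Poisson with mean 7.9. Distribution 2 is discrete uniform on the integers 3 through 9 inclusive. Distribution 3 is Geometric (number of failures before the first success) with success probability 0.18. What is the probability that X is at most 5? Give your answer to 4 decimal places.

Conditional on each component, P(X ≤ 5): 1: 0.200569; 2: 0.428571; 3: 0.695993.
By total probability, P(X ≤ 5) = 0.4·0.200569 + 0.4·0.428571 + 0.2·0.695993 = 0.390855.

0.3909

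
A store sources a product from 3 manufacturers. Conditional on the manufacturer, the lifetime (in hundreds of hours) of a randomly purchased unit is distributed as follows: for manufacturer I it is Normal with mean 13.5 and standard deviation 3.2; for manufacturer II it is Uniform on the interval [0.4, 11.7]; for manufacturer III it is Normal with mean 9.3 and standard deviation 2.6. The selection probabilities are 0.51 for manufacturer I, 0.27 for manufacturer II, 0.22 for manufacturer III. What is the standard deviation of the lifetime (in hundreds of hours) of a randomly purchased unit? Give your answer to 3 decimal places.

4.453

Per component, I: μ=13.5, E[X²]=192.49; II: μ=6.05, E[X²]=47.2433; III: μ=9.3, E[X²]=93.25.
E[X] = 0.51·13.5 + 0.27·6.05 + 0.22·9.3 = 10.5645.
E[X²] = 0.51·192.49 + 0.27·47.2433 + 0.22·93.25 = 131.441.
Var(X) = E[X²] − (E[X])² = 131.441 − 111.609 = 19.8319.
SD(X) = √19.8319 = 4.45331.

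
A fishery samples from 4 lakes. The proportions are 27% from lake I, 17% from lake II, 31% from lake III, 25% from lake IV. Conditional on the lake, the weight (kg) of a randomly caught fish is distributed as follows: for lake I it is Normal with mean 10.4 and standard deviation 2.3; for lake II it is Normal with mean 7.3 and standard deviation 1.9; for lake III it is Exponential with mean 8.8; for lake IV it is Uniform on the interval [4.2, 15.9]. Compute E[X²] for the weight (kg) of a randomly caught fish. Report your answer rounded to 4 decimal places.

For each component E[X²] = Var + (mean)², giving I: 113.45; II: 56.9; III: 154.88; IV: 112.41.
Overall E[X²] = 0.27·113.45 + 0.17·56.9 + 0.31·154.88 + 0.25·112.41 = 116.42.

116.4198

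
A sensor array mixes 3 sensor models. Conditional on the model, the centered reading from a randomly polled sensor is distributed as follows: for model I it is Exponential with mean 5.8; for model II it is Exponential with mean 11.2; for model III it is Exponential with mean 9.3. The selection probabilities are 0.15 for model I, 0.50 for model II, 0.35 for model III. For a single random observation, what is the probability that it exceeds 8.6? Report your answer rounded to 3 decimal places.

Conditional on each model, P(X > 8.6): I: 0.227011; II: 0.464006; III: 0.396638.
By total probability, P(X > 8.6) = 0.15·0.227011 + 0.5·0.464006 + 0.35·0.396638 = 0.404878.

0.405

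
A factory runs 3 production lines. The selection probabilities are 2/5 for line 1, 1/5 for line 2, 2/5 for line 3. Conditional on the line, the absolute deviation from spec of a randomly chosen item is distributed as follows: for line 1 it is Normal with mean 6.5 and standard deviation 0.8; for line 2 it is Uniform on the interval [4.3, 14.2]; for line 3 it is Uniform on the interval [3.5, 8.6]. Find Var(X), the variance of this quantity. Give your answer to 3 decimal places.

Per component, 1: μ=6.5, E[X²]=42.89; 2: μ=9.25, E[X²]=93.73; 3: μ=6.05, E[X²]=38.77.
E[X] = 0.4·6.5 + 0.2·9.25 + 0.4·6.05 = 6.87.
E[X²] = 0.4·42.89 + 0.2·93.73 + 0.4·38.77 = 51.41.
Var(X) = E[X²] − (E[X])² = 51.41 − 47.1969 = 4.2131.

4.213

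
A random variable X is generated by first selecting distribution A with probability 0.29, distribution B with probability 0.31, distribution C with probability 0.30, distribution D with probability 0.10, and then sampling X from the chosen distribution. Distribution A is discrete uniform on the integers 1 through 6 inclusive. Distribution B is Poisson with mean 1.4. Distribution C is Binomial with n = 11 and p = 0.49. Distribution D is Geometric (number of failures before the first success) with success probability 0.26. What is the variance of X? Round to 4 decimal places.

Per component, A: μ=3.5, E[X²]=15.1667; B: μ=1.4, E[X²]=3.36; C: μ=5.39, E[X²]=31.801; D: μ=2.84615, E[X²]=19.0473.
E[X] = 0.29·3.5 + 0.31·1.4 + 0.3·5.39 + 0.1·2.84615 = 3.35062.
E[X²] = 0.29·15.1667 + 0.31·3.36 + 0.3·31.801 + 0.1·19.0473 = 16.885.
Var(X) = E[X²] − (E[X])² = 16.885 − 11.2266 = 5.65834.

5.6583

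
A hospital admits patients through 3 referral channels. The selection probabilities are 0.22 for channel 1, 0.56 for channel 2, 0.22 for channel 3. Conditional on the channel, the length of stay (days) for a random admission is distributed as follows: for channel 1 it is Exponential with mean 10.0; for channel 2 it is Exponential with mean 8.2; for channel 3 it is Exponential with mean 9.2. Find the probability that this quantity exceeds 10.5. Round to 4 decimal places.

Conditional on each channel, P(X > 10.5): 1: 0.349938; 2: 0.277902; 3: 0.319402.
By total probability, P(X > 10.5) = 0.22·0.349938 + 0.56·0.277902 + 0.22·0.319402 = 0.30288.

0.3029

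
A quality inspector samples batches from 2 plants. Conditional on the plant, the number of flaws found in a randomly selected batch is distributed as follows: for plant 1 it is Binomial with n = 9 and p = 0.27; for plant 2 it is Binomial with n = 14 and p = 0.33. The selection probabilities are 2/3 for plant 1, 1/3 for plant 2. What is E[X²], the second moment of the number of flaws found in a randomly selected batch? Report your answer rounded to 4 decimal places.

For each component E[X²] = Var + (mean)², giving 1: 7.6788; 2: 24.4398.
Overall E[X²] = 0.666667·7.6788 + 0.333333·24.4398 = 13.2658.

13.2658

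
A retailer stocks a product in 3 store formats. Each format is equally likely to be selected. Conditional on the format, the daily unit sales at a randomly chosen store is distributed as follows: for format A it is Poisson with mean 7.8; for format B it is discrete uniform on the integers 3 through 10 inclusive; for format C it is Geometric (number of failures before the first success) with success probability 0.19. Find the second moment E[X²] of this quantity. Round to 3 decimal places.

For each component E[X²] = Var + (mean)², giving A: 68.64; B: 47.5; C: 40.6122.
Overall E[X²] = 0.333333·68.64 + 0.333333·47.5 + 0.333333·40.6122 = 52.2507.

52.251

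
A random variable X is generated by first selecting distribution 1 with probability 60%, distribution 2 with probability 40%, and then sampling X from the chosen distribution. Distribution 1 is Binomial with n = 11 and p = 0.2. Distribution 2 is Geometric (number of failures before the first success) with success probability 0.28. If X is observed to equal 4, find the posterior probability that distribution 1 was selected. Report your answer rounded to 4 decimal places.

0.6882

Likelihoods P(X=4 | ·): 1: 0.11073; 2: 0.0752468.
Posterior ∝ prior × likelihood. Numerator for 1: 0.6·0.11073 = 0.0664378.
Normalizing constant: 0.6·0.11073 + 0.4·0.0752468 = 0.0965365.
P(1 | observation) = 0.0664378 / 0.0965365 = 0.688214.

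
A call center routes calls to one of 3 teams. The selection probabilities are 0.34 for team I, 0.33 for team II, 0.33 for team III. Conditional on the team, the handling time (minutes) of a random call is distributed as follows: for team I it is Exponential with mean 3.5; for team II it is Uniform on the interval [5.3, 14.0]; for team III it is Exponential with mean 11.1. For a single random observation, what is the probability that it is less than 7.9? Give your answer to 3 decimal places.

0.571

Conditional on each team, P(X < 7.9): I: 0.895351; II: 0.298851; III: 0.509197.
By total probability, P(X < 7.9) = 0.34·0.895351 + 0.33·0.298851 + 0.33·0.509197 = 0.571075.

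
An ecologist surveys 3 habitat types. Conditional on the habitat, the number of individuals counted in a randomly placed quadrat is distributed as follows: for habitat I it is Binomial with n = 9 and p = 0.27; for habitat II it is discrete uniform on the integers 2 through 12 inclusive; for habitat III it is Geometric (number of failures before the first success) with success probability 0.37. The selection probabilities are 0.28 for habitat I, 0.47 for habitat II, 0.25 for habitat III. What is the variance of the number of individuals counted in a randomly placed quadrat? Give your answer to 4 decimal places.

12.4299

Per component, I: μ=2.43, E[X²]=7.6788; II: μ=7, E[X²]=59; III: μ=1.7027, E[X²]=7.5011.
E[X] = 0.28·2.43 + 0.47·7 + 0.25·1.7027 = 4.39608.
E[X²] = 0.28·7.6788 + 0.47·59 + 0.25·7.5011 = 31.7553.
Var(X) = E[X²] − (E[X])² = 31.7553 − 19.3255 = 12.4299.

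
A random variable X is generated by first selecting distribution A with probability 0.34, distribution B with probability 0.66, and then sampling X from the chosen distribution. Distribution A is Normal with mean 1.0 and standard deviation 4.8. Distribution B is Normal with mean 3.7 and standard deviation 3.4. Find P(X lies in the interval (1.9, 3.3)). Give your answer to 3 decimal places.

Conditional on each component, P(1.9 < X < 3.3): A: 0.109724; B: 0.154914.
By total probability, P(1.9 < X < 3.3) = 0.34·0.109724 + 0.66·0.154914 = 0.139549.

0.140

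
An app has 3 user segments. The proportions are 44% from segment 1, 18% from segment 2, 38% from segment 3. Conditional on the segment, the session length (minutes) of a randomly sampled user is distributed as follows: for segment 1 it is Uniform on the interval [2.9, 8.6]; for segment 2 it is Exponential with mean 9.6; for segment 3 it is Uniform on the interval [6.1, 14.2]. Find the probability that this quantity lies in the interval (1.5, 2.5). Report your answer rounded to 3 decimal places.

0.015

Conditional on each segment, P(1.5 < X < 2.5): 1: 0; 2: 0.0846149; 3: 0.
By total probability, P(1.5 < X < 2.5) = 0.44·0 + 0.18·0.0846149 + 0.38·0 = 0.0152307.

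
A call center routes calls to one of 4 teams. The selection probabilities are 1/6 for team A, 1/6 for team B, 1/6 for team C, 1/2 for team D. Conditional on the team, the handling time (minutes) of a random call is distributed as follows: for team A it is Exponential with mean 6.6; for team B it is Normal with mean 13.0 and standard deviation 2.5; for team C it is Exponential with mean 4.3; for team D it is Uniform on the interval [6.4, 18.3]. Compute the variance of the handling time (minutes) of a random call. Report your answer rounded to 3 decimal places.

Per component, A: μ=6.6, E[X²]=87.12; B: μ=13, E[X²]=175.25; C: μ=4.3, E[X²]=36.98; D: μ=12.35, E[X²]=164.323.
E[X] = 0.166667·6.6 + 0.166667·13 + 0.166667·4.3 + 0.5·12.35 = 10.1583.
E[X²] = 0.166667·87.12 + 0.166667·175.25 + 0.166667·36.98 + 0.5·164.323 = 132.053.
Var(X) = E[X²] − (E[X])² = 132.053 − 103.192 = 28.8616.

28.862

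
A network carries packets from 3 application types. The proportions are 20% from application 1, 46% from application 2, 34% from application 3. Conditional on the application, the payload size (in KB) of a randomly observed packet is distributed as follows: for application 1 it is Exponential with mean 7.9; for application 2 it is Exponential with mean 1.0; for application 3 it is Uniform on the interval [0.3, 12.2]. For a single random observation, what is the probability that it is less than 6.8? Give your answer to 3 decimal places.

Conditional on each application, P(X < 6.8): 1: 0.577159; 2: 0.998886; 3: 0.546218.
By total probability, P(X < 6.8) = 0.2·0.577159 + 0.46·0.998886 + 0.34·0.546218 = 0.760634.

0.761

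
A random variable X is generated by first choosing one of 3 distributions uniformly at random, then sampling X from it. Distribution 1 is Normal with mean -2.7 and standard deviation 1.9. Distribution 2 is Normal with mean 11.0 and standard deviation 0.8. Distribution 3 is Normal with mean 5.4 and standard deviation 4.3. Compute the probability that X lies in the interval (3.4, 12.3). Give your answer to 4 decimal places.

Conditional on each component, P(3.4 < X < 12.3): 1: 0.000662461; 2: 0.947919; 3: 0.624791.
By total probability, P(3.4 < X < 12.3) = 0.333333·0.000662461 + 0.333333·0.947919 + 0.333333·0.624791 = 0.524457.

0.5245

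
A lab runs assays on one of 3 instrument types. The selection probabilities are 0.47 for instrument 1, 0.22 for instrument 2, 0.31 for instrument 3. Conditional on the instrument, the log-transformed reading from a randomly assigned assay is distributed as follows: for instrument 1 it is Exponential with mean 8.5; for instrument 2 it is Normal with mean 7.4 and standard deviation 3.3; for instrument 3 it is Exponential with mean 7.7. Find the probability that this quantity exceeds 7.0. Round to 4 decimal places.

Conditional on each instrument, P(X > 7.0): 1: 0.43888; 2: 0.548238; 3: 0.40289.
By total probability, P(X > 7.0) = 0.47·0.43888 + 0.22·0.548238 + 0.31·0.40289 = 0.451782.

0.4518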